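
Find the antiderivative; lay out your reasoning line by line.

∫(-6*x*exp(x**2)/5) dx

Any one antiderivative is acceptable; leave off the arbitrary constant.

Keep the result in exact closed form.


Step 1. Substitute u = x**2, turning ∫(-6*x*exp(x**2)/5) dx into ∫(-3*exp(u)/5) du: now ∫(-3*exp(u)/5) du.
Step 2. Evaluate the standard form: now -3*exp(u)/5.
Step 3. Substitute back u = x**2: now -3*exp(x**2)/5.
Answer: -3*exp(x**2)/5.


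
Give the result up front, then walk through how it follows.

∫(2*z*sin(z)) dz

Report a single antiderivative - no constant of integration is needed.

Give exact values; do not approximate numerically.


The answer is -2*z*cos(z) + 2*sin(z).
Step 1. Integrate ∫(2*z*sin(z)) dz by parts with u = z, dv = (2*sin(z)) dz, so v = -2*cos(z): now -2*z*cos(z) + ∫(2*cos(z)) dz.
Step 2. Evaluate the standard form: now -2*z*cos(z) + 2*sin(z).
Answer: -2*z*cos(z) + 2*sin(z).


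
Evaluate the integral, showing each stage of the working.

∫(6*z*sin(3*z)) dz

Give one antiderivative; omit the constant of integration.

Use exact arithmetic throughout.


Step 1. Integrate ∫(6*z*sin(3*z)) dz by parts with u = z, dv = (6*sin(3*z)) dz, so v = -2*cos(3*z): now -2*z*cos(3*z) + ∫(2*cos(3*z)) dz.
Step 2. Evaluate the standard form: now -2*z*cos(3*z) + 2*sin(3*z)/3.
Answer: -2*z*cos(3*z) + 2*sin(3*z)/3.


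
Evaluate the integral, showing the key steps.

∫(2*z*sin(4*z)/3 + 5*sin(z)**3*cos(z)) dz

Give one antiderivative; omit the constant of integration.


Step 1. Rewrite: now ∫(2*z*sin(4*z)/3) dz + ∫(5*sin(z)**3*cos(z)) dz.
Step 2. Substitute u = sin(z), turning ∫(5*sin(z)**3*cos(z)) dz into ∫(5*u**3) du: now ∫(5*u**3) du + ∫(2*z*sin(4*z)/3) dz.
Step 3. Evaluate the standard form: now 5*u**4/4 + ∫(2*z*sin(4*z)/3) dz.
Step 4. Substitute back u = sin(z): now 5*sin(z)**4/4 + ∫(2*z*sin(4*z)/3) dz.
Step 5. Integrate ∫(2*z*sin(4*z)/3) dz by parts with u = z, dv = (2*sin(4*z)/3) dz, so v = -cos(4*z)/6: now -z*cos(4*z)/6 + 5*sin(z)**4/4 + ∫(cos(4*z)/6) dz.
Step 6. Evaluate the standard form: now -z*cos(4*z)/6 + 5*sin(z)**4/4 + sin(4*z)/24.
Answer: -z*cos(4*z)/6 + 5*sin(z)**4/4 + sin(4*z)/24.


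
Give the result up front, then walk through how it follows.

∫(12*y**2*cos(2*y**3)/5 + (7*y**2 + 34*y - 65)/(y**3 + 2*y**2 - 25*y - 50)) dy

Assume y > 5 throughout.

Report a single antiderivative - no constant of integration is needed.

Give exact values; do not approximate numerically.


The answer is 4*log(y - 5) + 5*log(y + 2) - 2*log(y + 5) + 2*sin(2*y**3)/5.
Step 1. Rewrite: now ∫(12*y**2*cos(2*y**3)/5) dy + ∫((7*y**2 + 34*y - 65)/(y**3 + 2*y**2 - 25*y - 50)) dy.
Step 2. Decompose ∫((7*y**2 + 34*y - 65)/(y**3 + 2*y**2 - 25*y - 50)) dy by partial fractions, (7*y**2 + 34*y - 65)/(y**3 + 2*y**2 - 25*y - 50) = -2/(y + 5) + 5/(y + 2) + 4/(y - 5): now ∫(12*y**2*cos(2*y**3)/5) dy + ∫(4/(y - 5)) dy + ∫(5/(y + 2)) dy + ∫(-2/(y + 5)) dy.
Step 3. Evaluate the standard form [assuming y > -5]: now -2*log(y + 5) + ∫(12*y**2*cos(2*y**3)/5) dy + ∫(4/(y - 5)) dy + ∫(5/(y + 2)) dy.
Step 4. Evaluate the standard form [assuming y > 5]: now 4*log(y - 5) - 2*log(y + 5) + ∫(12*y**2*cos(2*y**3)/5) dy + ∫(5/(y + 2)) dy.
Step 5. Evaluate the standard form [assuming y > -2]: now 4*log(y - 5) + 5*log(y + 2) - 2*log(y + 5) + ∫(12*y**2*cos(2*y**3)/5) dy.
Step 6. Substitute u = y**3, turning ∫(12*y**2*cos(2*y**3)/5) dy into ∫(4*cos(2*u)/5) du: now 4*log(y - 5) + 5*log(y + 2) - 2*log(y + 5) + ∫(4*cos(2*u)/5) du.
Step 7. Evaluate the standard form: now 4*log(y - 5) + 5*log(y + 2) - 2*log(y + 5) + 2*sin(2*u)/5.
Step 8. Substitute back u = y**3: now 4*log(y - 5) + 5*log(y + 2) - 2*log(y + 5) + 2*sin(2*y**3)/5.
Answer: 4*log(y - 5) + 5*log(y + 2) - 2*log(y + 5) + 2*sin(2*y**3)/5.


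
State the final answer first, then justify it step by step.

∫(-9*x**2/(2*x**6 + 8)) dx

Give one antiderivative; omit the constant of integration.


The answer is -3*atan(x**3/2)/4.
Step 1. Substitute u = x**3, turning ∫(-9*x**2/(2*x**6 + 8)) dx into ∫(-3/(2*(u**2 + 4))) du: now ∫(-3/(2*(u**2 + 4))) du.
Step 2. Evaluate the standard form: now -3*atan(u/2)/4.
Step 3. Substitute back u = x**3: now -3*atan(x**3/2)/4.
Answer: -3*atan(x**3/2)/4.


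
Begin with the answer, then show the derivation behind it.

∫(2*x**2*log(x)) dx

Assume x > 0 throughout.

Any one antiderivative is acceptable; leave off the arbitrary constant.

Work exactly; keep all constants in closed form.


The answer is 2*x**3*log(x)/3 - 2*x**3/9.
Step 1. Integrate ∫(2*x**2*log(x)) dx by parts with u = log(x), dv = (2*x**2) dx, so v = 2*x**3/3 [assuming x > 0]: now 2*x**3*log(x)/3 + ∫(-2*x**2/3) dx.
Step 2. Evaluate the standard form: now 2*x**3*log(x)/3 - 2*x**3/9.
Answer: 2*x**3*log(x)/3 - 2*x**3/9.


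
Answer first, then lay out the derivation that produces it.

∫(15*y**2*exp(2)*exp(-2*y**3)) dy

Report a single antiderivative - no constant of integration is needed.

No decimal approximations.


The answer is -5*exp(2 - 2*y**3)/2.
Step 1. Substitute u = y**3 - 1, turning ∫(15*y**2*exp(2)*exp(-2*y**3)) dy into ∫(5*exp(-2*u)) du: now ∫(5*exp(-2*u)) du.
Step 2. Evaluate the standard form: now -5*exp(-2*u)/2.
Step 3. Substitute back u = y**3 - 1: now -5*exp(2 - 2*y**3)/2.
Answer: -5*exp(2 - 2*y**3)/2.


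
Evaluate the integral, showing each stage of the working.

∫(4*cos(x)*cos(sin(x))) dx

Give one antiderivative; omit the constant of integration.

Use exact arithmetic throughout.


Step 1. Substitute u = sin(x), turning ∫(4*cos(x)*cos(sin(x))) dx into ∫(4*cos(u)) du: now ∫(4*cos(u)) du.
Step 2. Evaluate the standard form: now 4*sin(u).
Step 3. Substitute back u = sin(x): now 4*sin(sin(x)).
Answer: 4*sin(sin(x)).


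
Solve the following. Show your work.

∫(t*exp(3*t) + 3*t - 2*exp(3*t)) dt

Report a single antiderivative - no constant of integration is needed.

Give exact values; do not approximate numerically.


Step 1. Rewrite: now ∫(3*t) dt + ∫(t*exp(3*t)) dt + ∫(-2*exp(3*t)) dt.
Step 2. Evaluate the standard form: now -2*exp(3*t)/3 + ∫(3*t) dt + ∫(t*exp(3*t)) dt.
Step 3. Integrate ∫(t*exp(3*t)) dt by parts with u = t, dv = (exp(3*t)) dt, so v = exp(3*t)/3: now t*exp(3*t)/3 - 2*exp(3*t)/3 + ∫(3*t) dt + ∫(-exp(3*t)/3) dt.
Step 4. Evaluate the standard form: now t*exp(3*t)/3 - 7*exp(3*t)/9 + ∫(3*t) dt.
Step 5. Evaluate the standard form: now 3*t**2/2 + t*exp(3*t)/3 - 7*exp(3*t)/9.
Answer: 3*t**2/2 + t*exp(3*t)/3 - 7*exp(3*t)/9.


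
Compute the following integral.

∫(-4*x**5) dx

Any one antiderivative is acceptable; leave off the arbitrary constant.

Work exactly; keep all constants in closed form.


Answer: -2*x**6/3.


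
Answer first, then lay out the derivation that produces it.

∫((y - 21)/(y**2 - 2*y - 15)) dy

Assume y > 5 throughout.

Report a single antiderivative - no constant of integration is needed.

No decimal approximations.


The answer is -2*log(y - 5) + 3*log(y + 3).
Step 1. Decompose ∫((y - 21)/(y**2 - 2*y - 15)) dy by partial fractions, (y - 21)/(y**2 - 2*y - 15) = 3/(y + 3) - 2/(y - 5): now ∫(-2/(y - 5)) dy + ∫(3/(y + 3)) dy.
Step 2. Evaluate the standard form [assuming y > 5]: now -2*log(y - 5) + ∫(3/(y + 3)) dy.
Step 3. Evaluate the standard form [assuming y > -3]: now -2*log(y - 5) + 3*log(y + 3).
Answer: -2*log(y - 5) + 3*log(y + 3).


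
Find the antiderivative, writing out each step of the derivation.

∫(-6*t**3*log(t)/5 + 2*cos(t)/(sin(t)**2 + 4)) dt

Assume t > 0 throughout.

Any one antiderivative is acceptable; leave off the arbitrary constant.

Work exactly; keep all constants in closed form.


Step 1. Rewrite: now ∫(-6*t**3*log(t)/5) dt + ∫(2*cos(t)/(sin(t)**2 + 4)) dt.
Step 2. Integrate ∫(-6*t**3*log(t)/5) dt by parts with u = log(t), dv = (-6*t**3/5) dt, so v = -3*t**4/10 [assuming t > 0]: now -3*t**4*log(t)/10 + ∫(3*t**3/10) dt + ∫(2*cos(t)/(sin(t)**2 + 4)) dt.
Step 3. Evaluate the standard form: now -3*t**4*log(t)/10 + 3*t**4/40 + ∫(2*cos(t)/(sin(t)**2 + 4)) dt.
Step 4. Substitute u = sin(t), turning ∫(2*cos(t)/(sin(t)**2 + 4)) dt into ∫(2/(u**2 + 4)) du: now -3*t**4*log(t)/10 + 3*t**4/40 + ∫(2/(u**2 + 4)) du.
Step 5. Evaluate the standard form: now -3*t**4*log(t)/10 + 3*t**4/40 + atan(u/2).
Step 6. Substitute back u = sin(t): now -3*t**4*log(t)/10 + 3*t**4/40 + atan(sin(t)/2).
Answer: -3*t**4*log(t)/10 + 3*t**4/40 + atan(sin(t)/2).


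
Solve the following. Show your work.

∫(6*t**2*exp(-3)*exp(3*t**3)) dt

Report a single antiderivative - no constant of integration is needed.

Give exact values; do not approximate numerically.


Step 1. Substitute u = t**3 - 1, turning ∫(6*t**2*exp(-3)*exp(3*t**3)) dt into ∫(2*exp(3*u)) du: now ∫(2*exp(3*u)) du.
Step 2. Evaluate the standard form: now 2*exp(3*u)/3.
Step 3. Substitute back u = t**3 - 1: now 2*exp(3*t**3 - 3)/3.
Answer: 2*exp(3*t**3 - 3)/3.


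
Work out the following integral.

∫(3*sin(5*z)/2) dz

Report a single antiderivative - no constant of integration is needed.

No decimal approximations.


Answer: -3*cos(5*z)/10.


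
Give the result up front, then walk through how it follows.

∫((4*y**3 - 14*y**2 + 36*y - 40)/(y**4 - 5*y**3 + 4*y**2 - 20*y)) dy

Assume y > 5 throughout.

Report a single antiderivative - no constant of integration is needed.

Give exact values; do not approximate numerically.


The answer is 2*log(y) + 2*log(y - 5) - 2*atan(y/2).
Step 1. Decompose ∫((4*y**3 - 14*y**2 + 36*y - 40)/(y**4 - 5*y**3 + 4*y**2 - 20*y)) dy by partial fractions, (4*y**3 - 14*y**2 + 36*y - 40)/(y**4 - 5*y**3 + 4*y**2 - 20*y) = -4/(y**2 + 4) + 2/(y - 5) + 2/y: now ∫(2/y) dy + ∫(2/(y - 5)) dy + ∫(-4/(y**2 + 4)) dy.
Step 2. Evaluate the standard form [assuming y > 0]: now 2*log(y) + ∫(2/(y - 5)) dy + ∫(-4/(y**2 + 4)) dy.
Step 3. Evaluate the standard form [assuming y > 5]: now 2*log(y) + 2*log(y - 5) + ∫(-4/(y**2 + 4)) dy.
Step 4. Evaluate the standard form: now 2*log(y) + 2*log(y - 5) - 2*atan(y/2).
Answer: 2*log(y) + 2*log(y - 5) - 2*atan(y/2).


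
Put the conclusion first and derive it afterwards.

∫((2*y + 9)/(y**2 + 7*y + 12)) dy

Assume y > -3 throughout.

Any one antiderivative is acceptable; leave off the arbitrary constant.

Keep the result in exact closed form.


The answer is 3*log(y + 3) - log(y + 4).
Step 1. Decompose ∫((2*y + 9)/(y**2 + 7*y + 12)) dy by partial fractions, (2*y + 9)/(y**2 + 7*y + 12) = -1/(y + 4) + 3/(y + 3): now ∫(3/(y + 3)) dy + ∫(-1/(y + 4)) dy.
Step 2. Evaluate the standard form [assuming y > -3]: now 3*log(y + 3) + ∫(-1/(y + 4)) dy.
Step 3. Evaluate the standard form [assuming y > -4]: now 3*log(y + 3) - log(y + 4).
Answer: 3*log(y + 3) - log(y + 4).


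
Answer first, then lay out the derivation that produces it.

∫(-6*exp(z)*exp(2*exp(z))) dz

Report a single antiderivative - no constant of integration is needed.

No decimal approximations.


The answer is -3*exp(2*exp(z)).
Step 1. Substitute u = exp(z), turning ∫(-6*exp(z)*exp(2*exp(z))) dz into ∫(-6*exp(2*u)) du: now ∫(-6*exp(2*u)) du.
Step 2. Evaluate the standard form: now -3*exp(2*u).
Step 3. Substitute back u = exp(z): now -3*exp(2*exp(z)).
Answer: -3*exp(2*exp(z)).


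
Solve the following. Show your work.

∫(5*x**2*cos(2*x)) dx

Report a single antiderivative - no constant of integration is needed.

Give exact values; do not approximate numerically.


Step 1. Integrate ∫(5*x**2*cos(2*x)) dx by parts with u = x**2, dv = (5*cos(2*x)) dx, so v = 5*sin(2*x)/2: now 5*x**2*sin(2*x)/2 + ∫(-5*x*sin(2*x)) dx.
Step 2. Integrate ∫(-5*x*sin(2*x)) dx by parts with u = x, dv = (-5*sin(2*x)) dx, so v = 5*cos(2*x)/2: now 5*x**2*sin(2*x)/2 + 5*x*cos(2*x)/2 + ∫(-5*cos(2*x)/2) dx.
Step 3. Evaluate the standard form: now 5*x**2*sin(2*x)/2 + 5*x*cos(2*x)/2 - 5*sin(2*x)/4.
Answer: 5*x**2*sin(2*x)/2 + 5*x*cos(2*x)/2 - 5*sin(2*x)/4.


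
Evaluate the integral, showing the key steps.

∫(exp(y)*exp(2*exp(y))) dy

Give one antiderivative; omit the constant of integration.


Step 1. Substitute u = exp(y), turning ∫(exp(y)*exp(2*exp(y))) dy into ∫(exp(2*u)) du: now ∫(exp(2*u)) du.
Step 2. Evaluate the standard form: now exp(2*u)/2.
Step 3. Substitute back u = exp(y): now exp(2*exp(y))/2.
Answer: exp(2*exp(y))/2.


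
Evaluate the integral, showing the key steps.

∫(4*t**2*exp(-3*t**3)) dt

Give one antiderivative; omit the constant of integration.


Step 1. Substitute u = t**3, turning ∫(4*t**2*exp(-3*t**3)) dt into ∫(4*exp(-3*u)/3) du: now ∫(4*exp(-3*u)/3) du.
Step 2. Evaluate the standard form: now -4*exp(-3*u)/9.
Step 3. Substitute back u = t**3: now -4*exp(-3*t**3)/9.
Answer: -4*exp(-3*t**3)/9.


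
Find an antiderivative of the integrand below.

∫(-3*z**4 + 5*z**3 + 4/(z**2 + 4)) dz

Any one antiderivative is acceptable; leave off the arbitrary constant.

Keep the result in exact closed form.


Answer: -3*z**5/5 + 5*z**4/4 + 2*atan(z/2).


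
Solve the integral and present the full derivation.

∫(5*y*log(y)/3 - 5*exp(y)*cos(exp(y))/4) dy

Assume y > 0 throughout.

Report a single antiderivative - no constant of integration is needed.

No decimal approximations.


Step 1. Rewrite: now ∫(5*y*log(y)/3) dy + ∫(-5*exp(y)*cos(exp(y))/4) dy.
Step 2. Integrate ∫(5*y*log(y)/3) dy by parts with u = log(y), dv = (5*y/3) dy, so v = 5*y**2/6 [assuming y > 0]: now 5*y**2*log(y)/6 + ∫(-5*y/6) dy + ∫(-5*exp(y)*cos(exp(y))/4) dy.
Step 3. Evaluate the standard form: now 5*y**2*log(y)/6 - 5*y**2/12 + ∫(-5*exp(y)*cos(exp(y))/4) dy.
Step 4. Substitute u = exp(y), turning ∫(-5*exp(y)*cos(exp(y))/4) dy into ∫(-5*cos(u)/4) du: now 5*y**2*log(y)/6 - 5*y**2/12 + ∫(-5*cos(u)/4) du.
Step 5. Evaluate the standard form: now 5*y**2*log(y)/6 - 5*y**2/12 - 5*sin(u)/4.
Step 6. Substitute back u = exp(y): now 5*y**2*log(y)/6 - 5*y**2/12 - 5*sin(exp(y))/4.
Answer: 5*y**2*log(y)/6 - 5*y**2/12 - 5*sin(exp(y))/4.


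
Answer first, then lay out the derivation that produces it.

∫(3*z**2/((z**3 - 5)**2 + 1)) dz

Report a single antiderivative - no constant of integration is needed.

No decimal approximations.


The answer is atan(z**3 - 5).
Step 1. Substitute u = z**3 - 5, turning ∫(3*z**2/((z**3 - 5)**2 + 1)) dz into ∫(1/(u**2 + 1)) du: now ∫(1/(u**2 + 1)) du.
Step 2. Evaluate the standard form: now atan(u).
Step 3. Substitute back u = z**3 - 5: now atan(z**3 - 5).
Answer: atan(z**3 - 5).


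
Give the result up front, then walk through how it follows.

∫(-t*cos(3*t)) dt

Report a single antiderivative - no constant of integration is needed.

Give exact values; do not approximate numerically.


The answer is -t*sin(3*t)/3 - cos(3*t)/9.
Step 1. Integrate ∫(-t*cos(3*t)) dt by parts with u = t, dv = (-cos(3*t)) dt, so v = -sin(3*t)/3: now -t*sin(3*t)/3 + ∫(sin(3*t)/3) dt.
Step 2. Evaluate the standard form: now -t*sin(3*t)/3 - cos(3*t)/9.
Answer: -t*sin(3*t)/3 - cos(3*t)/9.


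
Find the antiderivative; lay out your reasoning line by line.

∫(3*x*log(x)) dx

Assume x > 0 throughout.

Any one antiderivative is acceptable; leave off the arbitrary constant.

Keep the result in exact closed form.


Step 1. Integrate ∫(3*x*log(x)) dx by parts with u = log(x), dv = (3*x) dx, so v = 3*x**2/2 [assuming x > 0]: now 3*x**2*log(x)/2 + ∫(-3*x/2) dx.
Step 2. Evaluate the standard form: now 3*x**2*log(x)/2 - 3*x**2/4.
Answer: 3*x**2*log(x)/2 - 3*x**2/4.


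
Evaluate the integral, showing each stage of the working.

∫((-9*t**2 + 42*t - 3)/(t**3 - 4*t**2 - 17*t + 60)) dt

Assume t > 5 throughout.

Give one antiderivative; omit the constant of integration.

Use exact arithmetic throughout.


Step 1. Decompose ∫((-9*t**2 + 42*t - 3)/(t**3 - 4*t**2 - 17*t + 60)) dt by partial fractions, (-9*t**2 + 42*t - 3)/(t**3 - 4*t**2 - 17*t + 60) = -5/(t + 4) - 3/(t - 3) - 1/(t - 5): now ∫(-1/(t - 5)) dt + ∫(-3/(t - 3)) dt + ∫(-5/(t + 4)) dt.
Step 2. Evaluate the standard form [assuming t > 5]: now -log(t - 5) + ∫(-3/(t - 3)) dt + ∫(-5/(t + 4)) dt.
Step 3. Evaluate the standard form [assuming t > 3]: now -log(t - 5) - 3*log(t - 3) + ∫(-5/(t + 4)) dt.
Step 4. Evaluate the standard form [assuming t > -4]: now -log(t - 5) - 3*log(t - 3) - 5*log(t + 4).
Answer: -log(t - 5) - 3*log(t - 3) - 5*log(t + 4).


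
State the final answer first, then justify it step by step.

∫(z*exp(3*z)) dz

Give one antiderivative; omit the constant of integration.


The answer is z*exp(3*z)/3 - exp(3*z)/9.
Step 1. Integrate ∫(z*exp(3*z)) dz by parts with u = z, dv = (exp(3*z)) dz, so v = exp(3*z)/3: now z*exp(3*z)/3 + ∫(-exp(3*z)/3) dz.
Step 2. Evaluate the standard form: now z*exp(3*z)/3 - exp(3*z)/9.
Answer: z*exp(3*z)/3 - exp(3*z)/9.


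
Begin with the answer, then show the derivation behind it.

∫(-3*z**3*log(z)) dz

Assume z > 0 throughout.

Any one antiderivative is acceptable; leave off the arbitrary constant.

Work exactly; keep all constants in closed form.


The answer is -3*z**4*log(z)/4 + 3*z**4/16.
Step 1. Integrate ∫(-3*z**3*log(z)) dz by parts with u = log(z), dv = (-3*z**3) dz, so v = -3*z**4/4 [assuming z > 0]: now -3*z**4*log(z)/4 + ∫(3*z**3/4) dz.
Step 2. Evaluate the standard form: now -3*z**4*log(z)/4 + 3*z**4/16.
Answer: -3*z**4*log(z)/4 + 3*z**4/16.


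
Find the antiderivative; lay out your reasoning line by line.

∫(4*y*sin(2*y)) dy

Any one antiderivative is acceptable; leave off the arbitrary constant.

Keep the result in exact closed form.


Step 1. Integrate ∫(4*y*sin(2*y)) dy by parts with u = y, dv = (4*sin(2*y)) dy, so v = -2*cos(2*y): now -2*y*cos(2*y) + ∫(2*cos(2*y)) dy.
Step 2. Evaluate the standard form: now -2*y*cos(2*y) + sin(2*y).
Answer: -2*y*cos(2*y) + sin(2*y).


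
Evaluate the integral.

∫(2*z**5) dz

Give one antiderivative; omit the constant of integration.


Answer: z**6/3.


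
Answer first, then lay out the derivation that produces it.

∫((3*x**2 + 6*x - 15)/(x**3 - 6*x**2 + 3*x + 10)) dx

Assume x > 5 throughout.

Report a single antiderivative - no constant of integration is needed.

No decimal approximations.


The answer is 5*log(x - 5) - log(x - 2) - log(x + 1).
Step 1. Decompose ∫((3*x**2 + 6*x - 15)/(x**3 - 6*x**2 + 3*x + 10)) dx by partial fractions, (3*x**2 + 6*x - 15)/(x**3 - 6*x**2 + 3*x + 10) = -1/(x + 1) - 1/(x - 2) + 5/(x - 5): now ∫(5/(x - 5)) dx + ∫(-1/(x - 2)) dx + ∫(-1/(x + 1)) dx.
Step 2. Evaluate the standard form [assuming x > -1]: now -log(x + 1) + ∫(5/(x - 5)) dx + ∫(-1/(x - 2)) dx.
Step 3. Evaluate the standard form [assuming x > 5]: now 5*log(x - 5) - log(x + 1) + ∫(-1/(x - 2)) dx.
Step 4. Evaluate the standard form [assuming x > 2]: now 5*log(x - 5) - log(x - 2) - log(x + 1).
Answer: 5*log(x - 5) - log(x - 2) - log(x + 1).


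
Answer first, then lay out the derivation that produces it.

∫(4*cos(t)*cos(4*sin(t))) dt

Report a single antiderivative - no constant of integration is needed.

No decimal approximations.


The answer is sin(4*sin(t)).
Step 1. Substitute u = sin(t), turning ∫(4*cos(t)*cos(4*sin(t))) dt into ∫(4*cos(4*u)) du: now ∫(4*cos(4*u)) du.
Step 2. Evaluate the standard form: now sin(4*u).
Step 3. Substitute back u = sin(t): now sin(4*sin(t)).
Answer: sin(4*sin(t)).


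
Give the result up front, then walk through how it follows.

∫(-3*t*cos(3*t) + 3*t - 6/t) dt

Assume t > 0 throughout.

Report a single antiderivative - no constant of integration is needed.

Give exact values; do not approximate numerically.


The answer is 3*t**2/2 - t*sin(3*t) - 6*log(t) - cos(3*t)/3.
Step 1. Rewrite: now ∫(-6/t) dt + ∫(3*t) dt + ∫(-3*t*cos(3*t)) dt.
Step 2. Integrate ∫(-3*t*cos(3*t)) dt by parts with u = t, dv = (-3*cos(3*t)) dt, so v = -sin(3*t): now -t*sin(3*t) + ∫(-6/t) dt + ∫(3*t) dt + ∫(sin(3*t)) dt.
Step 3. Evaluate the standard form: now -t*sin(3*t) - cos(3*t)/3 + ∫(-6/t) dt + ∫(3*t) dt.
Step 4. Evaluate the standard form [assuming t > 0]: now -t*sin(3*t) - 6*log(t) - cos(3*t)/3 + ∫(3*t) dt.
Step 5. Evaluate the standard form: now 3*t**2/2 - t*sin(3*t) - 6*log(t) - cos(3*t)/3.
Answer: 3*t**2/2 - t*sin(3*t) - 6*log(t) - cos(3*t)/3.


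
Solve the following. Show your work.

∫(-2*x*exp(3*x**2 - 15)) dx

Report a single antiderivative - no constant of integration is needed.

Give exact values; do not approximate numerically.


Step 1. Substitute u = x**2 - 5, turning ∫(-2*x*exp(3*x**2 - 15)) dx into ∫(-exp(3*u)) du: now ∫(-exp(3*u)) du.
Step 2. Evaluate the standard form: now -exp(3*u)/3.
Step 3. Substitute back u = x**2 - 5: now -exp(3*x**2 - 15)/3.
Answer: -exp(3*x**2 - 15)/3.


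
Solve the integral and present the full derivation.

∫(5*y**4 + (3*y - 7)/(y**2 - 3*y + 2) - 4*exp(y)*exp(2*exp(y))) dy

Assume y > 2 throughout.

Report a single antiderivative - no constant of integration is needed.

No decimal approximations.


Step 1. Rewrite: now ∫(5*y**4) dy + ∫((3*y - 7)/(y**2 - 3*y + 2)) dy + ∫(-4*exp(y)*exp(2*exp(y))) dy.
Step 2. Substitute u = exp(y), turning ∫(-4*exp(y)*exp(2*exp(y))) dy into ∫(-4*exp(2*u)) du: now ∫(5*y**4) dy + ∫((3*y - 7)/(y**2 - 3*y + 2)) dy + ∫(-4*exp(2*u)) du.
Step 3. Evaluate the standard form: now -2*exp(2*u) + ∫(5*y**4) dy + ∫((3*y - 7)/(y**2 - 3*y + 2)) dy.
Step 4. Substitute back u = exp(y): now -2*exp(2*exp(y)) + ∫(5*y**4) dy + ∫((3*y - 7)/(y**2 - 3*y + 2)) dy.
Step 5. Decompose ∫((3*y - 7)/(y**2 - 3*y + 2)) dy by partial fractions, (3*y - 7)/(y**2 - 3*y + 2) = 4/(y - 1) - 1/(y - 2): now -2*exp(2*exp(y)) + ∫(5*y**4) dy + ∫(-1/(y - 2)) dy + ∫(4/(y - 1)) dy.
Step 6. Evaluate the standard form [assuming y > 1]: now -2*exp(2*exp(y)) + 4*log(y - 1) + ∫(5*y**4) dy + ∫(-1/(y - 2)) dy.
Step 7. Evaluate the standard form [assuming y > 2]: now -2*exp(2*exp(y)) - log(y - 2) + 4*log(y - 1) + ∫(5*y**4) dy.
Step 8. Evaluate the standard form: now y**5 - 2*exp(2*exp(y)) - log(y - 2) + 4*log(y - 1).
Answer: y**5 - 2*exp(2*exp(y)) - log(y - 2) + 4*log(y - 1).


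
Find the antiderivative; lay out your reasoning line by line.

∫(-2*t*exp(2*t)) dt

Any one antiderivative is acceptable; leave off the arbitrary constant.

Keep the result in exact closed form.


Step 1. Integrate ∫(-2*t*exp(2*t)) dt by parts with u = t, dv = (-2*exp(2*t)) dt, so v = -exp(2*t): now -t*exp(2*t) + ∫(exp(2*t)) dt.
Step 2. Evaluate the standard form: now -t*exp(2*t) + exp(2*t)/2.
Answer: -t*exp(2*t) + exp(2*t)/2.


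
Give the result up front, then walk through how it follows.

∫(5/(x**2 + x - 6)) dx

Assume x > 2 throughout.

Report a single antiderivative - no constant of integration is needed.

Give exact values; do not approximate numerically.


The answer is log(x - 2) - log(x + 3).
Step 1. Decompose ∫(5/(x**2 + x - 6)) dx by partial fractions, 5/(x**2 + x - 6) = -1/(x + 3) + 1/(x - 2): now ∫(1/(x - 2)) dx + ∫(-1/(x + 3)) dx.
Step 2. Evaluate the standard form [assuming x > 2]: now log(x - 2) + ∫(-1/(x + 3)) dx.
Step 3. Evaluate the standard form [assuming x > -3]: now log(x - 2) - log(x + 3).
Answer: log(x - 2) - log(x + 3).


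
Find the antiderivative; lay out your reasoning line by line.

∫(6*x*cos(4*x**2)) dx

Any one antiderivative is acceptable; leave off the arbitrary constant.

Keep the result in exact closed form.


Step 1. Substitute u = x**2, turning ∫(6*x*cos(4*x**2)) dx into ∫(3*cos(4*u)) du: now ∫(3*cos(4*u)) du.
Step 2. Evaluate the standard form: now 3*sin(4*u)/4.
Step 3. Substitute back u = x**2: now 3*sin(4*x**2)/4.
Answer: 3*sin(4*x**2)/4.


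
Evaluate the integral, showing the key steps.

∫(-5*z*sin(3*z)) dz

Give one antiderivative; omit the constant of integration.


Step 1. Integrate ∫(-5*z*sin(3*z)) dz by parts with u = z, dv = (-5*sin(3*z)) dz, so v = 5*cos(3*z)/3: now 5*z*cos(3*z)/3 + ∫(-5*cos(3*z)/3) dz.
Step 2. Evaluate the standard form: now 5*z*cos(3*z)/3 - 5*sin(3*z)/9.
Answer: 5*z*cos(3*z)/3 - 5*sin(3*z)/9.


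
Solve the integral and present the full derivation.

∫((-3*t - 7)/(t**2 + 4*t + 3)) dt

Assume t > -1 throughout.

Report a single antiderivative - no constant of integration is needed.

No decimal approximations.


Step 1. Decompose ∫((-3*t - 7)/(t**2 + 4*t + 3)) dt by partial fractions, (-3*t - 7)/(t**2 + 4*t + 3) = -1/(t + 3) - 2/(t + 1): now ∫(-2/(t + 1)) dt + ∫(-1/(t + 3)) dt.
Step 2. Evaluate the standard form [assuming t > -3]: now -log(t + 3) + ∫(-2/(t + 1)) dt.
Step 3. Evaluate the standard form [assuming t > -1]: now -2*log(t + 1) - log(t + 3).
Answer: -2*log(t + 1) - log(t + 3).


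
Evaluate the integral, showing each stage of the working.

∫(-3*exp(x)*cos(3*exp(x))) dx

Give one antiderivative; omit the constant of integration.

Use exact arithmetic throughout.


Step 1. Substitute u = exp(x), turning ∫(-3*exp(x)*cos(3*exp(x))) dx into ∫(-3*cos(3*u)) du: now ∫(-3*cos(3*u)) du.
Step 2. Evaluate the standard form: now -sin(3*u).
Step 3. Substitute back u = exp(x): now -sin(3*exp(x)).
Answer: -sin(3*exp(x)).


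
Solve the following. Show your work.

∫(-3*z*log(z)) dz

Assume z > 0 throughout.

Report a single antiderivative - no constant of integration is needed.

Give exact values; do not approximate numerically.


Step 1. Integrate ∫(-3*z*log(z)) dz by parts with u = log(z), dv = (-3*z) dz, so v = -3*z**2/2 [assuming z > 0]: now -3*z**2*log(z)/2 + ∫(3*z/2) dz.
Step 2. Evaluate the standard form: now -3*z**2*log(z)/2 + 3*z**2/4.
Answer: -3*z**2*log(z)/2 + 3*z**2/4.


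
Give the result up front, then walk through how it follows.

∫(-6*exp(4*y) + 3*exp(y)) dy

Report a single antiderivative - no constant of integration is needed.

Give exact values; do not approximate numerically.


The answer is -3*exp(4*y)/2 + 3*exp(y).
Step 1. Rewrite: now ∫(3*exp(y)) dy + ∫(-6*exp(4*y)) dy.
Step 2. Evaluate the standard form: now -3*exp(4*y)/2 + ∫(3*exp(y)) dy.
Step 3. Evaluate the standard form: now -3*exp(4*y)/2 + 3*exp(y).
Answer: -3*exp(4*y)/2 + 3*exp(y).


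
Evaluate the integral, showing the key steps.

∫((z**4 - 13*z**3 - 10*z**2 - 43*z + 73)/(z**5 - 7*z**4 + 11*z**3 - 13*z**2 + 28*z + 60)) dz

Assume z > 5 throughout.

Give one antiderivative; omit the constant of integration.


Step 1. Decompose ∫((z**4 - 13*z**3 - 10*z**2 - 43*z + 73)/(z**5 - 7*z**4 + 11*z**3 - 13*z**2 + 28*z + 60)) dz by partial fractions, (z**4 - 13*z**3 - 10*z**2 - 43*z + 73)/(z**5 - 7*z**4 + 11*z**3 - 13*z**2 + 28*z + 60) = 3/(z**2 + 4) + 1/(z + 1) + 4/(z - 3) - 4/(z - 5): now ∫(-4/(z - 5)) dz + ∫(4/(z - 3)) dz + ∫(1/(z + 1)) dz + ∫(3/(z**2 + 4)) dz.
Step 2. Evaluate the standard form [assuming z > 3]: now 4*log(z - 3) + ∫(-4/(z - 5)) dz + ∫(1/(z + 1)) dz + ∫(3/(z**2 + 4)) dz.
Step 3. Evaluate the standard form [assuming z > -1]: now 4*log(z - 3) + log(z + 1) + ∫(-4/(z - 5)) dz + ∫(3/(z**2 + 4)) dz.
Step 4. Evaluate the standard form [assuming z > 5]: now -4*log(z - 5) + 4*log(z - 3) + log(z + 1) + ∫(3/(z**2 + 4)) dz.
Step 5. Evaluate the standard form: now -4*log(z - 5) + 4*log(z - 3) + log(z + 1) + 3*atan(z/2)/2.
Answer: -4*log(z - 5) + 4*log(z - 3) + log(z + 1) + 3*atan(z/2)/2.


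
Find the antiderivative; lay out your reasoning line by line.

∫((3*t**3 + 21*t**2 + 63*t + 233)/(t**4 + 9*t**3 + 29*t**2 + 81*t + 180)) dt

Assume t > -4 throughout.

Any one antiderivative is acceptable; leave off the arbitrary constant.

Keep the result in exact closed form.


Step 1. Decompose ∫((3*t**3 + 21*t**2 + 63*t + 233)/(t**4 + 9*t**3 + 29*t**2 + 81*t + 180)) dt by partial fractions, (3*t**3 + 21*t**2 + 63*t + 233)/(t**4 + 9*t**3 + 29*t**2 + 81*t + 180) = 4/(t**2 + 9) - 2/(t + 5) + 5/(t + 4): now ∫(5/(t + 4)) dt + ∫(-2/(t + 5)) dt + ∫(4/(t**2 + 9)) dt.
Step 2. Evaluate the standard form [assuming t > -4]: now 5*log(t + 4) + ∫(-2/(t + 5)) dt + ∫(4/(t**2 + 9)) dt.
Step 3. Evaluate the standard form [assuming t > -5]: now 5*log(t + 4) - 2*log(t + 5) + ∫(4/(t**2 + 9)) dt.
Step 4. Evaluate the standard form: now 5*log(t + 4) - 2*log(t + 5) + 4*atan(t/3)/3.
Answer: 5*log(t + 4) - 2*log(t + 5) + 4*atan(t/3)/3.


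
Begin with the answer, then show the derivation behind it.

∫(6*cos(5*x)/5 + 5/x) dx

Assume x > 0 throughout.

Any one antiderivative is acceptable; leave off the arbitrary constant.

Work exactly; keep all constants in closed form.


The answer is 5*log(x) + 6*sin(5*x)/25.
Step 1. Rewrite: now ∫(5/x) dx + ∫(6*cos(5*x)/5) dx.
Step 2. Evaluate the standard form: now 6*sin(5*x)/25 + ∫(5/x) dx.
Step 3. Evaluate the standard form [assuming x > 0]: now 5*log(x) + 6*sin(5*x)/25.
Answer: 5*log(x) + 6*sin(5*x)/25.


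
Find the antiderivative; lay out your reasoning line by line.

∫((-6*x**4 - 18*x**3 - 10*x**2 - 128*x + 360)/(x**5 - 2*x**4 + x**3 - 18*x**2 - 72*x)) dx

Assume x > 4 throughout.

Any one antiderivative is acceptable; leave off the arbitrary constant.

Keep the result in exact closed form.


Step 1. Decompose ∫((-6*x**4 - 18*x**3 - 10*x**2 - 128*x + 360)/(x**5 - 2*x**4 + x**3 - 18*x**2 - 72*x)) dx by partial fractions, (-6*x**4 - 18*x**3 - 10*x**2 - 128*x + 360)/(x**5 - 2*x**4 + x**3 - 18*x**2 - 72*x) = -2/(x**2 + 9) + 4/(x + 2) - 5/(x - 4) - 5/x: now ∫(-5/x) dx + ∫(-5/(x - 4)) dx + ∫(4/(x + 2)) dx + ∫(-2/(x**2 + 9)) dx.
Step 2. Evaluate the standard form [assuming x > 0]: now -5*log(x) + ∫(-5/(x - 4)) dx + ∫(4/(x + 2)) dx + ∫(-2/(x**2 + 9)) dx.
Step 3. Evaluate the standard form [assuming x > -2]: now -5*log(x) + 4*log(x + 2) + ∫(-5/(x - 4)) dx + ∫(-2/(x**2 + 9)) dx.
Step 4. Evaluate the standard form [assuming x > 4]: now -5*log(x) - 5*log(x - 4) + 4*log(x + 2) + ∫(-2/(x**2 + 9)) dx.
Step 5. Evaluate the standard form: now -5*log(x) - 5*log(x - 4) + 4*log(x + 2) - 2*atan(x/3)/3.
Answer: -5*log(x) - 5*log(x - 4) + 4*log(x + 2) - 2*atan(x/3)/3.


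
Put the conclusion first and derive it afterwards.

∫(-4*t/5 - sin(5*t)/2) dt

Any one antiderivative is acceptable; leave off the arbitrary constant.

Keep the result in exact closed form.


The answer is -2*t**2/5 + cos(5*t)/10.
Step 1. Rewrite: now ∫(-4*t/5) dt + ∫(-sin(5*t)/2) dt.
Step 2. Evaluate the standard form: now -2*t**2/5 + ∫(-sin(5*t)/2) dt.
Step 3. Evaluate the standard form: now -2*t**2/5 + cos(5*t)/10.
Answer: -2*t**2/5 + cos(5*t)/10.


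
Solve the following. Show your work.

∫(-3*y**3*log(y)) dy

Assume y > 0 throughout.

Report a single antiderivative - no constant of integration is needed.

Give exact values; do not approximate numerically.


Step 1. Integrate ∫(-3*y**3*log(y)) dy by parts with u = log(y), dv = (-3*y**3) dy, so v = -3*y**4/4 [assuming y > 0]: now -3*y**4*log(y)/4 + ∫(3*y**3/4) dy.
Step 2. Evaluate the standard form: now -3*y**4*log(y)/4 + 3*y**4/16.
Answer: -3*y**4*log(y)/4 + 3*y**4/16.


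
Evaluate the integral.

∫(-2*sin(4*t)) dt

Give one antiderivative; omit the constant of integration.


Answer: cos(4*t)/2.


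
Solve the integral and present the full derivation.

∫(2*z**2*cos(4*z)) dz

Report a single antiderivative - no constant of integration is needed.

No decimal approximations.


Step 1. Integrate ∫(2*z**2*cos(4*z)) dz by parts with u = z**2, dv = (2*cos(4*z)) dz, so v = sin(4*z)/2: now z**2*sin(4*z)/2 + ∫(-z*sin(4*z)) dz.
Step 2. Integrate ∫(-z*sin(4*z)) dz by parts with u = z, dv = (-sin(4*z)) dz, so v = cos(4*z)/4: now z**2*sin(4*z)/2 + z*cos(4*z)/4 + ∫(-cos(4*z)/4) dz.
Step 3. Evaluate the standard form: now z**2*sin(4*z)/2 + z*cos(4*z)/4 - sin(4*z)/16.
Answer: z**2*sin(4*z)/2 + z*cos(4*z)/4 - sin(4*z)/16.


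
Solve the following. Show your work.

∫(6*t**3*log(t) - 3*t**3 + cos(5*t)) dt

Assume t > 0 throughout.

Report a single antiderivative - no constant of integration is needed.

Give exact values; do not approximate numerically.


Step 1. Rewrite: now ∫(-3*t**3) dt + ∫(6*t**3*log(t)) dt + ∫(cos(5*t)) dt.
Step 2. Evaluate the standard form: now -3*t**4/4 + ∫(6*t**3*log(t)) dt + ∫(cos(5*t)) dt.
Step 3. Integrate ∫(6*t**3*log(t)) dt by parts with u = log(t), dv = (6*t**3) dt, so v = 3*t**4/2 [assuming t > 0]: now 3*t**4*log(t)/2 - 3*t**4/4 + ∫(-3*t**3/2) dt + ∫(cos(5*t)) dt.
Step 4. Evaluate the standard form: now 3*t**4*log(t)/2 - 9*t**4/8 + ∫(cos(5*t)) dt.
Step 5. Evaluate the standard form: now 3*t**4*log(t)/2 - 9*t**4/8 + sin(5*t)/5.
Answer: 3*t**4*log(t)/2 - 9*t**4/8 + sin(5*t)/5.


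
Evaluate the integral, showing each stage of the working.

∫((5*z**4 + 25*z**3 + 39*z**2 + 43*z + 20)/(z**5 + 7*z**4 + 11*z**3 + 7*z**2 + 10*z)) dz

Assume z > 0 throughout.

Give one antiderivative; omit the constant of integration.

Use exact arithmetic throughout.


Step 1. Decompose ∫((5*z**4 + 25*z**3 + 39*z**2 + 43*z + 20)/(z**5 + 7*z**4 + 11*z**3 + 7*z**2 + 10*z)) dz by partial fractions, (5*z**4 + 25*z**3 + 39*z**2 + 43*z + 20)/(z**5 + 7*z**4 + 11*z**3 + 7*z**2 + 10*z) = 2/(z**2 + 1) + 2/(z + 5) + 1/(z + 2) + 2/z: now ∫(2/z) dz + ∫(1/(z + 2)) dz + ∫(2/(z + 5)) dz + ∫(2/(z**2 + 1)) dz.
Step 2. Evaluate the standard form [assuming z > -2]: now log(z + 2) + ∫(2/z) dz + ∫(2/(z + 5)) dz + ∫(2/(z**2 + 1)) dz.
Step 3. Evaluate the standard form [assuming z > -5]: now log(z + 2) + 2*log(z + 5) + ∫(2/z) dz + ∫(2/(z**2 + 1)) dz.
Step 4. Evaluate the standard form [assuming z > 0]: now 2*log(z) + log(z + 2) + 2*log(z + 5) + ∫(2/(z**2 + 1)) dz.
Step 5. Evaluate the standard form: now 2*log(z) + log(z + 2) + 2*log(z + 5) + 2*atan(z).
Answer: 2*log(z) + log(z + 2) + 2*log(z + 5) + 2*atan(z).


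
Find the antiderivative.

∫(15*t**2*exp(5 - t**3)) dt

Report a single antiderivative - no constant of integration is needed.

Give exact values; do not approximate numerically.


Answer: -5*exp(5 - t**3).


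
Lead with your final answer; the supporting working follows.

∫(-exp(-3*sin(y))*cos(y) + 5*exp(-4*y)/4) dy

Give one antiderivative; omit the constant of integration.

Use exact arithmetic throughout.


The answer is exp(-3*sin(y))/3 - 5*exp(-4*y)/16.
Step 1. Rewrite: now ∫(-exp(-3*sin(y))*cos(y)) dy + ∫(5*exp(-4*y)/4) dy.
Step 2. Substitute u = sin(y), turning ∫(-exp(-3*sin(y))*cos(y)) dy into ∫(-exp(-3*u)) du: now ∫(-exp(-3*u)) du + ∫(5*exp(-4*y)/4) dy.
Step 3. Evaluate the standard form: now ∫(5*exp(-4*y)/4) dy + exp(-3*u)/3.
Step 4. Substitute back u = sin(y): now ∫(5*exp(-4*y)/4) dy + exp(-3*sin(y))/3.
Step 5. Evaluate the standard form: now exp(-3*sin(y))/3 - 5*exp(-4*y)/16.
Answer: exp(-3*sin(y))/3 - 5*exp(-4*y)/16.


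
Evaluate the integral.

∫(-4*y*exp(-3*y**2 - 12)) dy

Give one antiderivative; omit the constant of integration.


Answer: 2*exp(-3*y**2 - 12)/3.


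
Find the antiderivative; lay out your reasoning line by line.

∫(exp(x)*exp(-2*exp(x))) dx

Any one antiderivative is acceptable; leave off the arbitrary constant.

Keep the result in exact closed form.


Step 1. Substitute u = exp(x), turning ∫(exp(x)*exp(-2*exp(x))) dx into ∫(exp(-2*u)) du: now ∫(exp(-2*u)) du.
Step 2. Evaluate the standard form: now -exp(-2*u)/2.
Step 3. Substitute back u = exp(x): now -exp(-2*exp(x))/2.
Answer: -exp(-2*exp(x))/2.


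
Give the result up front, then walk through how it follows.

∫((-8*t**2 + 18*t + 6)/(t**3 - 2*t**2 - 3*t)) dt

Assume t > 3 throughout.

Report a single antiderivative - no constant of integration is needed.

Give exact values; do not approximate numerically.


The answer is -2*log(t) - log(t - 3) - 5*log(t + 1).
Step 1. Decompose ∫((-8*t**2 + 18*t + 6)/(t**3 - 2*t**2 - 3*t)) dt by partial fractions, (-8*t**2 + 18*t + 6)/(t**3 - 2*t**2 - 3*t) = -5/(t + 1) - 1/(t - 3) - 2/t: now ∫(-2/t) dt + ∫(-1/(t - 3)) dt + ∫(-5/(t + 1)) dt.
Step 2. Evaluate the standard form [assuming t > 3]: now -log(t - 3) + ∫(-2/t) dt + ∫(-5/(t + 1)) dt.
Step 3. Evaluate the standard form [assuming t > 0]: now -2*log(t) - log(t - 3) + ∫(-5/(t + 1)) dt.
Step 4. Evaluate the standard form [assuming t > -1]: now -2*log(t) - log(t - 3) - 5*log(t + 1).
Answer: -2*log(t) - log(t - 3) - 5*log(t + 1).


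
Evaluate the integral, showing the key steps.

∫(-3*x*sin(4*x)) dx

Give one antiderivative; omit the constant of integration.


Step 1. Integrate ∫(-3*x*sin(4*x)) dx by parts with u = x, dv = (-3*sin(4*x)) dx, so v = 3*cos(4*x)/4: now 3*x*cos(4*x)/4 + ∫(-3*cos(4*x)/4) dx.
Step 2. Evaluate the standard form: now 3*x*cos(4*x)/4 - 3*sin(4*x)/16.
Answer: 3*x*cos(4*x)/4 - 3*sin(4*x)/16.


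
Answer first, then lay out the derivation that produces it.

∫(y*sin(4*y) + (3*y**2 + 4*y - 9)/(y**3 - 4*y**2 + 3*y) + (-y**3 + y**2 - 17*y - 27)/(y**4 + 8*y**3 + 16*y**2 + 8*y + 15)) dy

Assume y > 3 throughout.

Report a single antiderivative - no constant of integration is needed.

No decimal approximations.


The answer is -y*cos(4*y)/4 - 3*log(y) + 5*log(y - 3) + log(y - 1) + 3*log(y + 3) - 4*log(y + 5) + sin(4*y)/16 - 2*atan(y).
Step 1. Rewrite: now ∫(y*sin(4*y)) dy + ∫((3*y**2 + 4*y - 9)/(y**3 - 4*y**2 + 3*y)) dy + ∫((-y**3 + y**2 - 17*y - 27)/(y**4 + 8*y**3 + 16*y**2 + 8*y + 15)) dy.
Step 2. Decompose ∫((-y**3 + y**2 - 17*y - 27)/(y**4 + 8*y**3 + 16*y**2 + 8*y + 15)) dy by partial fractions, (-y**3 + y**2 - 17*y - 27)/(y**4 + 8*y**3 + 16*y**2 + 8*y + 15) = -2/(y**2 + 1) - 4/(y + 5) + 3/(y + 3): now ∫(y*sin(4*y)) dy + ∫((3*y**2 + 4*y - 9)/(y**3 - 4*y**2 + 3*y)) dy + ∫(3/(y + 3)) dy + ∫(-4/(y + 5)) dy + ∫(-2/(y**2 + 1)) dy.
Step 3. Evaluate the standard form [assuming y > -5]: now -4*log(y + 5) + ∫(y*sin(4*y)) dy + ∫((3*y**2 + 4*y - 9)/(y**3 - 4*y**2 + 3*y)) dy + ∫(3/(y + 3)) dy + ∫(-2/(y**2 + 1)) dy.
Step 4. Evaluate the standard form [assuming y > -3]: now 3*log(y + 3) - 4*log(y + 5) + ∫(y*sin(4*y)) dy + ∫((3*y**2 + 4*y - 9)/(y**3 - 4*y**2 + 3*y)) dy + ∫(-2/(y**2 + 1)) dy.
Step 5. Evaluate the standard form: now 3*log(y + 3) - 4*log(y + 5) - 2*atan(y) + ∫(y*sin(4*y)) dy + ∫((3*y**2 + 4*y - 9)/(y**3 - 4*y**2 + 3*y)) dy.
Step 6. Decompose ∫((3*y**2 + 4*y - 9)/(y**3 - 4*y**2 + 3*y)) dy by partial fractions, (3*y**2 + 4*y - 9)/(y**3 - 4*y**2 + 3*y) = 1/(y - 1) + 5/(y - 3) - 3/y: now 3*log(y + 3) - 4*log(y + 5) - 2*atan(y) + ∫(-3/y) dy + ∫(y*sin(4*y)) dy + ∫(5/(y - 3)) dy + ∫(1/(y - 1)) dy.
Step 7. Evaluate the standard form [assuming y > 0]: now -3*log(y) + 3*log(y + 3) - 4*log(y + 5) - 2*atan(y) + ∫(y*sin(4*y)) dy + ∫(5/(y - 3)) dy + ∫(1/(y - 1)) dy.
Step 8. Evaluate the standard form [assuming y > 1]: now -3*log(y) + log(y - 1) + 3*log(y + 3) - 4*log(y + 5) - 2*atan(y) + ∫(y*sin(4*y)) dy + ∫(5/(y - 3)) dy.
Step 9. Evaluate the standard form [assuming y > 3]: now -3*log(y) + 5*log(y - 3) + log(y - 1) + 3*log(y + 3) - 4*log(y + 5) - 2*atan(y) + ∫(y*sin(4*y)) dy.
Step 10. Integrate ∫(y*sin(4*y)) dy by parts with u = y, dv = (sin(4*y)) dy, so v = -cos(4*y)/4: now -y*cos(4*y)/4 - 3*log(y) + 5*log(y - 3) + log(y - 1) + 3*log(y + 3) - 4*log(y + 5) - 2*atan(y) + ∫(cos(4*y)/4) dy.
Step 11. Evaluate the standard form: now -y*cos(4*y)/4 - 3*log(y) + 5*log(y - 3) + log(y - 1) + 3*log(y + 3) - 4*log(y + 5) + sin(4*y)/16 - 2*atan(y).
Answer: -y*cos(4*y)/4 - 3*log(y) + 5*log(y - 3) + log(y - 1) + 3*log(y + 3) - 4*log(y + 5) + sin(4*y)/16 - 2*atan(y).


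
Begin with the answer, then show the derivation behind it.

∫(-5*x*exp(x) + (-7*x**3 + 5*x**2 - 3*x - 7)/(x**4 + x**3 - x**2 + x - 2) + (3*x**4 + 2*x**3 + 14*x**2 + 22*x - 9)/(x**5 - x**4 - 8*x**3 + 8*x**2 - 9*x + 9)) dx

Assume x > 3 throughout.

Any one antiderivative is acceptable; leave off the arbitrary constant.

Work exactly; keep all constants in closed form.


The answer is -5*x*exp(x) + 5*exp(x) + 4*log(x - 3) - 4*log(x - 1) - 5*log(x + 2) + log(x + 3) + 2*atan(x).
Step 1. Rewrite: now ∫(-5*x*exp(x)) dx + ∫((-7*x**3 + 5*x**2 - 3*x - 7)/(x**4 + x**3 - x**2 + x - 2)) dx + ∫((3*x**4 + 2*x**3 + 14*x**2 + 22*x - 9)/(x**5 - x**4 - 8*x**3 + 8*x**2 - 9*x + 9)) dx.
Step 2. Integrate ∫(-5*x*exp(x)) dx by parts with u = x, dv = (-5*exp(x)) dx, so v = -5*exp(x): now -5*x*exp(x) + ∫((-7*x**3 + 5*x**2 - 3*x - 7)/(x**4 + x**3 - x**2 + x - 2)) dx + ∫((3*x**4 + 2*x**3 + 14*x**2 + 22*x - 9)/(x**5 - x**4 - 8*x**3 + 8*x**2 - 9*x + 9)) dx + ∫(5*exp(x)) dx.
Step 3. Evaluate the standard form: now -5*x*exp(x) + 5*exp(x) + ∫((-7*x**3 + 5*x**2 - 3*x - 7)/(x**4 + x**3 - x**2 + x - 2)) dx + ∫((3*x**4 + 2*x**3 + 14*x**2 + 22*x - 9)/(x**5 - x**4 - 8*x**3 + 8*x**2 - 9*x + 9)) dx.
Step 4. Decompose ∫((3*x**4 + 2*x**3 + 14*x**2 + 22*x - 9)/(x**5 - x**4 - 8*x**3 + 8*x**2 - 9*x + 9)) dx by partial fractions, (3*x**4 + 2*x**3 + 14*x**2 + 22*x - 9)/(x**5 - x**4 - 8*x**3 + 8*x**2 - 9*x + 9) = -2/(x**2 + 1) + 1/(x + 3) - 2/(x - 1) + 4/(x - 3): now -5*x*exp(x) + 5*exp(x) + ∫((-7*x**3 + 5*x**2 - 3*x - 7)/(x**4 + x**3 - x**2 + x - 2)) dx + ∫(4/(x - 3)) dx + ∫(-2/(x - 1)) dx + ∫(1/(x + 3)) dx + ∫(-2/(x**2 + 1)) dx.
Step 5. Evaluate the standard form [assuming x > 3]: now -5*x*exp(x) + 5*exp(x) + 4*log(x - 3) + ∫((-7*x**3 + 5*x**2 - 3*x - 7)/(x**4 + x**3 - x**2 + x - 2)) dx + ∫(-2/(x - 1)) dx + ∫(1/(x + 3)) dx + ∫(-2/(x**2 + 1)) dx.
Step 6. Evaluate the standard form [assuming x > 1]: now -5*x*exp(x) + 5*exp(x) + 4*log(x - 3) - 2*log(x - 1) + ∫((-7*x**3 + 5*x**2 - 3*x - 7)/(x**4 + x**3 - x**2 + x - 2)) dx + ∫(1/(x + 3)) dx + ∫(-2/(x**2 + 1)) dx.
Step 7. Evaluate the standard form [assuming x > -3]: now -5*x*exp(x) + 5*exp(x) + 4*log(x - 3) - 2*log(x - 1) + log(x + 3) + ∫((-7*x**3 + 5*x**2 - 3*x - 7)/(x**4 + x**3 - x**2 + x - 2)) dx + ∫(-2/(x**2 + 1)) dx.
Step 8. Evaluate the standard form: now -5*x*exp(x) + 5*exp(x) + 4*log(x - 3) - 2*log(x - 1) + log(x + 3) - 2*atan(x) + ∫((-7*x**3 + 5*x**2 - 3*x - 7)/(x**4 + x**3 - x**2 + x - 2)) dx.
Step 9. Decompose ∫((-7*x**3 + 5*x**2 - 3*x - 7)/(x**4 + x**3 - x**2 + x - 2)) dx by partial fractions, (-7*x**3 + 5*x**2 - 3*x - 7)/(x**4 + x**3 - x**2 + x - 2) = 4/(x**2 + 1) - 5/(x + 2) - 2/(x - 1): now -5*x*exp(x) + 5*exp(x) + 4*log(x - 3) - 2*log(x - 1) + log(x + 3) - 2*atan(x) + ∫(-2/(x - 1)) dx + ∫(-5/(x + 2)) dx + ∫(4/(x**2 + 1)) dx.
Step 10. Evaluate the standard form [assuming x > 1]: now -5*x*exp(x) + 5*exp(x) + 4*log(x - 3) - 4*log(x - 1) + log(x + 3) - 2*atan(x) + ∫(-5/(x + 2)) dx + ∫(4/(x**2 + 1)) dx.
Step 11. Evaluate the standard form [assuming x > -2]: now -5*x*exp(x) + 5*exp(x) + 4*log(x - 3) - 4*log(x - 1) - 5*log(x + 2) + log(x + 3) - 2*atan(x) + ∫(4/(x**2 + 1)) dx.
Step 12. Evaluate the standard form: now -5*x*exp(x) + 5*exp(x) + 4*log(x - 3) - 4*log(x - 1) - 5*log(x + 2) + log(x + 3) + 2*atan(x).
Answer: -5*x*exp(x) + 5*exp(x) + 4*log(x - 3) - 4*log(x - 1) - 5*log(x + 2) + log(x + 3) + 2*atan(x).
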